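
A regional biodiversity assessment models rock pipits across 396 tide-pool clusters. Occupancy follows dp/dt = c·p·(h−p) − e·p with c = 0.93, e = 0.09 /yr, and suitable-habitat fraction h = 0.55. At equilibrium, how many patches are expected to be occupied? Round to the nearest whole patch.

179

p* = h − e/c = 0.55 − 0.0968 = 0.4532.
Expected occupied patches = N × p* = 396 × 0.4532 = 179.48 ≈ 179.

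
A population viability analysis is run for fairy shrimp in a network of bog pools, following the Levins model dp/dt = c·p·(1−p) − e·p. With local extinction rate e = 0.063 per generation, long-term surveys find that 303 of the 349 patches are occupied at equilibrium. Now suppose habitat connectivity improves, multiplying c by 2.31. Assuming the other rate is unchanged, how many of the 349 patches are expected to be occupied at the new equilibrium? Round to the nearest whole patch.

Observed p* = 303/349 = 0.86819.
Balance c(1−p*) = e gives c = e/(1 − 0.86819) = 0.063/0.13181 = 0.47796.
New p* = 1 − e/c = 1 − 0.06300/1.10409 = 0.94294.
Expected occupied = 349 × 0.94294 = 329.09 ≈ 329.

329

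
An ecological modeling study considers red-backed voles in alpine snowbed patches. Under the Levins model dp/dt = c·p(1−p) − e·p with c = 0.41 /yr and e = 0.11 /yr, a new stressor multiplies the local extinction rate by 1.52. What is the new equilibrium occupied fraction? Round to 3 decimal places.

Before: p* = 1 − 0.11/0.41 = 0.7317.
After the change, c = 0.41, e = 0.1672, so p* = 1 − 0.1672/0.41 = 0.5922.

0.592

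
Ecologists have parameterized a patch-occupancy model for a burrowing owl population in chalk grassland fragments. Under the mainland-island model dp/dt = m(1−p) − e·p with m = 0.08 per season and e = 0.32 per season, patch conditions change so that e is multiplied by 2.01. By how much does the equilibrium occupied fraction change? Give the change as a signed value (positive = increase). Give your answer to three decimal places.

Before: p* = 0.08/(0.08+0.32) = 0.2000.
After: m = 0.08, e = 0.6432; p* = 0.08/0.7232 = 0.1106.
Δp* = 0.1106 − 0.2000 = -0.0894.

-0.089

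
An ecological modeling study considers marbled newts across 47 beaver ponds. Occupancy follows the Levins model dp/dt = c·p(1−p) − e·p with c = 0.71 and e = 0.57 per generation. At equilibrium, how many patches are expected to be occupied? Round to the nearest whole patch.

p* = 1 − e/c = 1 − 0.57/0.71 = 0.1972.
Expected occupied patches = N × p* = 47 × 0.1972 = 9.27 ≈ 9.

9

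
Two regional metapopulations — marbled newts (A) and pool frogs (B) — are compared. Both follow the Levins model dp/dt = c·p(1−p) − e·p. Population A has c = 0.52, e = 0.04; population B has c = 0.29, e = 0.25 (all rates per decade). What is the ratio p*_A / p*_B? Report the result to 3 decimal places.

6.692

A: p*_A = 1 − 0.04/0.52 = 0.9231.
B: p*_B = 1 − 0.25/0.29 = 0.1379.
p*_A / p*_B = 0.9231/0.1379 = 6.6923.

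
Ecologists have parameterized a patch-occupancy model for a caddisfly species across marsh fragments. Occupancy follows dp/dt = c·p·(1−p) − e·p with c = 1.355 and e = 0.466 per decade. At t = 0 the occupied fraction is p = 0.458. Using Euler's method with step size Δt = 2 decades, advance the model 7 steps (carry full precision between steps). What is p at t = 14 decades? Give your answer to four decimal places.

Update rule: p ← p + [c·p·(1−p) − e·p]·Δt with Δt = 2.
  1  |  dp/dt·Δt = +0.245864  |  p_1 = 0.703864
  2  |  dp/dt·Δt = -0.091129  |  p_2 = 0.612734
  3  |  dp/dt·Δt = +0.071990  |  p_3 = 0.684725
  4  |  dp/dt·Δt = -0.053137  |  p_4 = 0.631588
  5  |  dp/dt·Δt = +0.041936  |  p_5 = 0.673524
  6  |  dp/dt·Δt = -0.031823  |  p_6 = 0.641700
  7  |  dp/dt·Δt = +0.025021  |  p_7 = 0.666722

0.6667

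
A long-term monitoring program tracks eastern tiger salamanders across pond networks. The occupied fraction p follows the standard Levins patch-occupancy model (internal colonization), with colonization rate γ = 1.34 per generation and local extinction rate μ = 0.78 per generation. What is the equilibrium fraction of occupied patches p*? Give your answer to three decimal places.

0.418

Setting dp/dt = 0 and dividing through by p* gives γ·(1−p*) = μ.
So p* = 1 − μ/γ = 1 − 0.78/1.34 = 1 − 0.5821 = 0.4179.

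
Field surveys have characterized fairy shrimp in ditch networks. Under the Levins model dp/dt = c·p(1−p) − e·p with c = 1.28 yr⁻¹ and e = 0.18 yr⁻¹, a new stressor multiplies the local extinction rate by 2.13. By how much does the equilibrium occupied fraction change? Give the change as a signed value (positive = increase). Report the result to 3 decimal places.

-0.159

Before: p* = 1 − 0.18/1.28 = 0.8594.
After the change, c = 1.28, e = 0.3834, so p* = 1 − 0.3834/1.28 = 0.7005.
Δp* = 0.7005 − 0.8594 = -0.1589.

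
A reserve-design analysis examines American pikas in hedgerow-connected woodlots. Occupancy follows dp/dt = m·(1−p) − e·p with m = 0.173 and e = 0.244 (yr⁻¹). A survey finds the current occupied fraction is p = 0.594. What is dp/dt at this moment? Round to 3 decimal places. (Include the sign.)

Colonization term: m·(1−p) = 0.173×0.4060 = 0.07024.
Extinction term: e·p = 0.14494.
dp/dt = 0.07024 − 0.14494 = -0.07470.

-0.075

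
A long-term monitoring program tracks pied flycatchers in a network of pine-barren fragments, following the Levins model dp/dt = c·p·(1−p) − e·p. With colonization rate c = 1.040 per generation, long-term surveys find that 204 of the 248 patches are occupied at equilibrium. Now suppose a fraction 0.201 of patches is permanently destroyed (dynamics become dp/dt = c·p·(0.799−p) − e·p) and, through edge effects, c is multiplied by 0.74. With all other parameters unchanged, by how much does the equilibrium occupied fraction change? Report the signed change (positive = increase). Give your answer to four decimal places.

-0.2633

Observed p* = 204/248 = 0.82258.
Balance c(1−p*) = e gives e = 1.040×(1 − 0.82258) = 0.18452.
New p* = 0.799 − e/c = 0.799 − 0.18452/0.76960 = 0.55924.
Δp* = 0.55924 − 0.82258 = -0.26334.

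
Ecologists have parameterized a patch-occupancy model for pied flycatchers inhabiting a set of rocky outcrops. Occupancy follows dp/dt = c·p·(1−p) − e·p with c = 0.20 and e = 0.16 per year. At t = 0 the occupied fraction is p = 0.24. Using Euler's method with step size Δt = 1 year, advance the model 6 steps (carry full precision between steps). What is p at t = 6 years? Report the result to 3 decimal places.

Update rule: p ← p + [c·p·(1−p) − e·p]·Δt with Δt = 1.
  1  |  dp/dt·Δt = -0.001920  |  p_1 = 0.238080
  2  |  dp/dt·Δt = -0.001813  |  p_2 = 0.236267
  3  |  dp/dt·Δt = -0.001714  |  p_3 = 0.234553
  4  |  dp/dt·Δt = -0.001621  |  p_4 = 0.232932
  5  |  dp/dt·Δt = -0.001534  |  p_5 = 0.231398
  6  |  dp/dt·Δt = -0.001453  |  p_6 = 0.229945

0.230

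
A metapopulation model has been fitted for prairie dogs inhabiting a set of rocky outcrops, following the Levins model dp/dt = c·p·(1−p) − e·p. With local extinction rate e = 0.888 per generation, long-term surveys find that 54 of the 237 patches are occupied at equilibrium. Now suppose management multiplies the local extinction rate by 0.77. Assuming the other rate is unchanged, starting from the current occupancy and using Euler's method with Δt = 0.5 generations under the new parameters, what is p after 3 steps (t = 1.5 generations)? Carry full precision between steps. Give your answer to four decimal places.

Observed p* = 54/237 = 0.22785.
Balance c(1−p*) = e gives c = e/(1 − 0.22785) = 0.888/0.77215 = 1.15003.
Starting from p₀ = 0.22785; update p ← p + (dp/dt)·Δt with the new parameters.
step 1: Δp = +0.02327, p = 0.25112
step 2: Δp = +0.02228, p = 0.27340
step 3: Δp = +0.02076, p = 0.29416

0.2942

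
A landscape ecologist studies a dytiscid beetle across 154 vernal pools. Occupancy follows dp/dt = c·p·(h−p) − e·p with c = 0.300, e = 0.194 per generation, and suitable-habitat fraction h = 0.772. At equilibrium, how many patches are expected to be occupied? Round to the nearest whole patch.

19

p* = h − e/c = 0.772 − 0.6467 = 0.1253.
Expected occupied patches = N × p* = 154 × 0.1253 = 19.30 ≈ 19.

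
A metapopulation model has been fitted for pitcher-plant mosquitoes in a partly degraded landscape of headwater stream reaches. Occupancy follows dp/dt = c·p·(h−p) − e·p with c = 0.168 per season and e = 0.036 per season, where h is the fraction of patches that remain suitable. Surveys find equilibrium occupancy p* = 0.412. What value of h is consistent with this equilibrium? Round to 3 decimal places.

0.626

At equilibrium c(h−p*) = e, so h = p* + e/c.
h = 0.412 + 0.036/0.168 = 0.412 + 0.2143 = 0.6263.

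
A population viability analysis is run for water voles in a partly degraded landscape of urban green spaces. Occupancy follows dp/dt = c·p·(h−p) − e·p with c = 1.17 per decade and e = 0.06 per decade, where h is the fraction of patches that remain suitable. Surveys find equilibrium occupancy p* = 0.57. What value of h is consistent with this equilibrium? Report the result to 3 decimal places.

At equilibrium c(h−p*) = e, so h = p* + e/c.
h = 0.57 + 0.06/1.17 = 0.57 + 0.0513 = 0.6213.

0.621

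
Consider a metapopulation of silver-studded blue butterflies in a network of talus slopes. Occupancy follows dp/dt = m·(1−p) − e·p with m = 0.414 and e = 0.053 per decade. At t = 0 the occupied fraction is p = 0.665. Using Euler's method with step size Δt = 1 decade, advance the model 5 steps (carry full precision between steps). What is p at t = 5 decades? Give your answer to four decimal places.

0.8770

Update rule: p ← p + [m·(1−p) − e·p]·Δt with Δt = 1.
step 1: Δp = +0.10344, p = 0.76845
step 2: Δp = +0.05514, p = 0.82358
step 3: Δp = +0.02939, p = 0.85297
step 4: Δp = +0.01566, p = 0.86863
step 5: Δp = +0.00835, p = 0.87698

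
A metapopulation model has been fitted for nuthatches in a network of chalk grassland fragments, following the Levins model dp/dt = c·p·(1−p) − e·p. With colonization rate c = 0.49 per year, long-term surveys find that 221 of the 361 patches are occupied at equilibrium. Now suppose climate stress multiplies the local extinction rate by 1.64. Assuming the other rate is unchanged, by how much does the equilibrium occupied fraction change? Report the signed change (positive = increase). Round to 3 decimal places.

-0.248

Observed p* = 221/361 = 0.61219.
Balance c(1−p*) = e gives e = 0.49×(1 − 0.61219) = 0.19003.
New p* = 1 − e/c = 1 − 0.31165/0.49000 = 0.36398.
Δp* = 0.36398 − 0.61219 = -0.24821.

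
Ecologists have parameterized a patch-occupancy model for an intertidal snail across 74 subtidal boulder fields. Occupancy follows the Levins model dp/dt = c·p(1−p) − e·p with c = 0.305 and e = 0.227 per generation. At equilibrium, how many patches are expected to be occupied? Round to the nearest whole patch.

19

p* = 1 − e/c = 1 − 0.227/0.305 = 0.2557.
Expected occupied patches = N × p* = 74 × 0.2557 = 18.92 ≈ 19.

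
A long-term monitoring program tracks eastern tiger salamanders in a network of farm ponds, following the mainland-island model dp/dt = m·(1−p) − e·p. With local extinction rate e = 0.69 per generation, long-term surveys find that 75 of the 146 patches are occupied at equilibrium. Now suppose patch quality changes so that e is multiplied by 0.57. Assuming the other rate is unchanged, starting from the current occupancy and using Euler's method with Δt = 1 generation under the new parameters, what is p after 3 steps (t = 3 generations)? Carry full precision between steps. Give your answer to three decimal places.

Observed p* = 75/146 = 0.51370.
Balance m(1−p*) = e·p* gives m = e·p*/(1−p*) = 0.69×0.51370/0.48630 = 0.72887.
Starting from p₀ = 0.51370; update p ← p + (dp/dt)·Δt with the new parameters.
  1  |  dp/dt·Δt = +0.152414  |  p_1 = 0.666113
  2  |  dp/dt·Δt = -0.018621  |  p_2 = 0.647492
  3  |  dp/dt·Δt = +0.002275  |  p_3 = 0.649767

0.650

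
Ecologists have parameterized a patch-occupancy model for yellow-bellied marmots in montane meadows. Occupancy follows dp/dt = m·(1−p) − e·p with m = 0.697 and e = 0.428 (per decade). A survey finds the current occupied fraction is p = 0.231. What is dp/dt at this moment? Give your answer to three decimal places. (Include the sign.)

0.437

Colonization term: m·(1−p) = 0.697×0.7690 = 0.53599.
Extinction term: e·p = 0.09887.
dp/dt = 0.53599 − 0.09887 = 0.43712.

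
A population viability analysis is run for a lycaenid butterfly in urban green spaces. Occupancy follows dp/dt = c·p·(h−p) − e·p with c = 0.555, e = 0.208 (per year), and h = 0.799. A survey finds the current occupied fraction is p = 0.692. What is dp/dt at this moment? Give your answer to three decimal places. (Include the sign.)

Colonization term: c·p·(h−p) = 0.555×0.692×0.1070 = 0.04109.
Extinction term: e·p = 0.14394.
dp/dt = 0.04109 − 0.14394 = -0.10284.

-0.103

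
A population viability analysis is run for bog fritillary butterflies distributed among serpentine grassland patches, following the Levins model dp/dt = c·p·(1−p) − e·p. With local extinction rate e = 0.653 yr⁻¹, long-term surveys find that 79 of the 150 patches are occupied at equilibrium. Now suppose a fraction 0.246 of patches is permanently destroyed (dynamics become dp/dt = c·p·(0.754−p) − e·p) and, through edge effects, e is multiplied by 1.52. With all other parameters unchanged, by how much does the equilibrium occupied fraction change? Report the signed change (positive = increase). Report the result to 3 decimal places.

-0.492

Observed p* = 79/150 = 0.52667.
Balance c(1−p*) = e gives c = e/(1 − 0.52667) = 0.653/0.47333 = 1.37959.
New p* = 0.754 − e/c = 0.754 − 0.99256/1.37959 = 0.03454.
Δp* = 0.03454 − 0.52667 = -0.49213.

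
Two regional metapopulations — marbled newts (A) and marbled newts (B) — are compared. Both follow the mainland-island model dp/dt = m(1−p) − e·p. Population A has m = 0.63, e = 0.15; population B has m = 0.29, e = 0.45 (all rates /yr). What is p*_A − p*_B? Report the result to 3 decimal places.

0.416

A: p*_A = m/(m+e) = 0.63/0.7800 = 0.8077.
B: p*_B = 0.29/0.7400 = 0.3919.
p*_A − p*_B = 0.8077 − 0.3919 = 0.4158.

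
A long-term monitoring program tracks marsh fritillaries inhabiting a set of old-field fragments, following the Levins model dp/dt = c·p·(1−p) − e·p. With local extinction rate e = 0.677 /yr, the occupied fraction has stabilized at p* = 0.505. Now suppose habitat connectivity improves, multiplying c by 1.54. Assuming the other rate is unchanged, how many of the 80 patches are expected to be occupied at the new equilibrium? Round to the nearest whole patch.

Balance c(1−p*) = e gives c = e/(1 − 0.50500) = 0.677/0.49500 = 1.36768.
New p* = 1 − e/c = 1 − 0.67700/2.10623 = 0.67857.
Expected occupied = 80 × 0.67857 = 54.29 ≈ 54.

54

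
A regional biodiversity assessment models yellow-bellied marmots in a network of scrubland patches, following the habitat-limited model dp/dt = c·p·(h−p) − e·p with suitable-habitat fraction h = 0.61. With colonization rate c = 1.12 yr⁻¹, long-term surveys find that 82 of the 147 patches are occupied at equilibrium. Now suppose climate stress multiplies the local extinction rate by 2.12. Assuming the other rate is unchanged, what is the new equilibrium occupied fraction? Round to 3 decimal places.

0.499

Observed p* = 82/147 = 0.55782.
Balance c(h−p*) = e gives e = 1.12×(0.61 − 0.55782) = 0.05844.
New p* = 0.61 − e/c = 0.61 − 0.12389/1.12000 = 0.49938.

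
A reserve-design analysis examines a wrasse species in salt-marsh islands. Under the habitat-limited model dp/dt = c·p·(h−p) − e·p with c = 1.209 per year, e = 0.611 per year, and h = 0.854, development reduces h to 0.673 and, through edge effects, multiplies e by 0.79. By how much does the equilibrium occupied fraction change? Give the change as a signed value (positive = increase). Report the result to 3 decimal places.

-0.075

Before: p* = h − e/c = 0.854 − 0.611/1.209 = 0.854 − 0.5054 = 0.3486.
After: c = 1.209, e = 0.48269, h = 0.673; p* = 0.673 − 0.48269/1.209 = 0.2738.
Δp* = 0.2738 − 0.3486 = -0.0749.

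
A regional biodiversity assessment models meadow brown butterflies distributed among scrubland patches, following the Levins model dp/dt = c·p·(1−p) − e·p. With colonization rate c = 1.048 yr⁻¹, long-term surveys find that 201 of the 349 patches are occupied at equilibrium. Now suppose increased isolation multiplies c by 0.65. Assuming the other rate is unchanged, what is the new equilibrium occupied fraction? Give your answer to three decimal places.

Observed p* = 201/349 = 0.57593.
Balance c(1−p*) = e gives e = 1.048×(1 − 0.57593) = 0.44443.
New p* = 1 − e/c = 1 − 0.44443/0.68120 = 0.34758.

0.348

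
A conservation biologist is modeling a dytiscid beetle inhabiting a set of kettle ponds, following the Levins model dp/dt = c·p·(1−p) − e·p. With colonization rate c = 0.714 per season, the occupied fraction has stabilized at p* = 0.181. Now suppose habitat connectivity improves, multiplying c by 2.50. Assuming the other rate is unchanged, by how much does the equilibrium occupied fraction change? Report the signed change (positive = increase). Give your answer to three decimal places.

0.491

Balance c(1−p*) = e gives e = 0.714×(1 − 0.18100) = 0.58477.
New p* = 1 − e/c = 1 − 0.58477/1.78500 = 0.67240.
Δp* = 0.67240 − 0.18100 = +0.49140.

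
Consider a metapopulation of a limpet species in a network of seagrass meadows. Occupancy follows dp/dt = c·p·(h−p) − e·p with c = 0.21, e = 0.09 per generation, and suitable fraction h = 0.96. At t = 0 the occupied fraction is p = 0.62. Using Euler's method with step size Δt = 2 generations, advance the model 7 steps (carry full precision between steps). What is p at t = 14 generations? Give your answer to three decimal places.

0.544

Update rule: p ← p + [c·p·(h−p) − e·p]·Δt with Δt = 2.
t = 2: p = 0.62000 + (-0.02306) = 0.59694
t = 4: p = 0.59694 + (-0.01642) = 0.58051
t = 6: p = 0.58051 + (-0.01197) = 0.56855
t = 8: p = 0.56855 + (-0.00886) = 0.55968
t = 10: p = 0.55968 + (-0.00664) = 0.55304
t = 12: p = 0.55304 + (-0.00502) = 0.54802
t = 14: p = 0.54802 + (-0.00382) = 0.54420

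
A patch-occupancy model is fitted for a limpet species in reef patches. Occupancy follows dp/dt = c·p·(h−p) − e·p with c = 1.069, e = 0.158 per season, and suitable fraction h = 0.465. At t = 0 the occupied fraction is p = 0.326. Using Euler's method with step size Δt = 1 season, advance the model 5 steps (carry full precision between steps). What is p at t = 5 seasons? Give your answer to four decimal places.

0.3183

Update rule: p ← p + [c·p·(h−p) − e·p]·Δt with Δt = 1.
  1  |  dp/dt·Δt = -0.003067  |  p_1 = 0.322933
  2  |  dp/dt·Δt = -0.001980  |  p_2 = 0.320953
  3  |  dp/dt·Δt = -0.001288  |  p_3 = 0.319665
  4  |  dp/dt·Δt = -0.000843  |  p_4 = 0.318822
  5  |  dp/dt·Δt = -0.000553  |  p_5 = 0.318269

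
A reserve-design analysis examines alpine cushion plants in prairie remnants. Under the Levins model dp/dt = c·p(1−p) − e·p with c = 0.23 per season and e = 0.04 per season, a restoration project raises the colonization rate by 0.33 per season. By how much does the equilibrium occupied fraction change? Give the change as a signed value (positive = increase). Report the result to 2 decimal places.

Before: p* = 1 − 0.04/0.23 = 0.8261.
After the change, c = 0.56, e = 0.04, so p* = 1 − 0.04/0.56 = 0.9286.
Δp* = 0.9286 − 0.8261 = +0.1025.

0.10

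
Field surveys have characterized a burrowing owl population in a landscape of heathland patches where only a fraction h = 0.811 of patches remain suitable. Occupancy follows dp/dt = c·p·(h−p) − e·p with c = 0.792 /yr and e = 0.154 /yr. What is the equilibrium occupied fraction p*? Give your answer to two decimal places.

Setting dp/dt = 0 and dividing by p* gives c·(h−p*) = e.
So p* = h − e/c = 0.811 − 0.154/0.792 = 0.811 − 0.1944 = 0.6166.

0.62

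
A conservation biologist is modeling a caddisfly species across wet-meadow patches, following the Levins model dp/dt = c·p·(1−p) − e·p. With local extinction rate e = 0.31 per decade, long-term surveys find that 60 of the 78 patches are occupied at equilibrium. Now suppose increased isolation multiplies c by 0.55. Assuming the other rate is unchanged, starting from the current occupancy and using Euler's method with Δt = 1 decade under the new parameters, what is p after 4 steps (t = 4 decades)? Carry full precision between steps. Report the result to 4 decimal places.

0.5929

Observed p* = 60/78 = 0.76923.
Balance c(1−p*) = e gives c = e/(1 − 0.76923) = 0.31/0.23077 = 1.34333.
Starting from p₀ = 0.76923; update p ← p + (dp/dt)·Δt with the new parameters.
  1  |  dp/dt·Δt = -0.107308  |  p_1 = 0.661923
  2  |  dp/dt·Δt = -0.039859  |  p_2 = 0.622064
  3  |  dp/dt·Δt = -0.019140  |  p_3 = 0.602924
  4  |  dp/dt·Δt = -0.010025  |  p_4 = 0.592899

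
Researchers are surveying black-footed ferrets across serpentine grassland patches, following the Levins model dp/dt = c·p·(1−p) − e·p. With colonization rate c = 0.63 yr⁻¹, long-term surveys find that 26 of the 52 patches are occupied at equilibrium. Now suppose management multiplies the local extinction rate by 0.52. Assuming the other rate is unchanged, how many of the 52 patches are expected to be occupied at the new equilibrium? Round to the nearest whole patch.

Observed p* = 26/52 = 0.50000.
Balance c(1−p*) = e gives e = 0.63×(1 − 0.50000) = 0.31500.
New p* = 1 − e/c = 1 − 0.16380/0.63000 = 0.74000.
Expected occupied = 52 × 0.74000 = 38.48 ≈ 38.

38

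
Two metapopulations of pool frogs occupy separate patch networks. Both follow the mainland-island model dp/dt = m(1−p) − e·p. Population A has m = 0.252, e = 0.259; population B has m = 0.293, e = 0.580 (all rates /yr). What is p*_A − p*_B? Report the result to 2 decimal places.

A: p*_A = m/(m+e) = 0.252/0.5110 = 0.4932.
B: p*_B = 0.293/0.8730 = 0.3356.
p*_A − p*_B = 0.4932 − 0.3356 = 0.1575.

0.16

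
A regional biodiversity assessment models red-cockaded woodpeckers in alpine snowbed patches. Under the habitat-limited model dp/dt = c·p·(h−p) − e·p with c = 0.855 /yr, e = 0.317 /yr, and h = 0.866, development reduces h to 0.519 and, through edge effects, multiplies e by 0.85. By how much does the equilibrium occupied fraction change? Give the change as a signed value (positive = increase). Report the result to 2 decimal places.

-0.29

Before: p* = h − e/c = 0.866 − 0.317/0.855 = 0.866 − 0.3708 = 0.4952.
After: c = 0.855, e = 0.26945, h = 0.519; p* = 0.519 − 0.26945/0.855 = 0.2039.
Δp* = 0.2039 − 0.4952 = -0.2914.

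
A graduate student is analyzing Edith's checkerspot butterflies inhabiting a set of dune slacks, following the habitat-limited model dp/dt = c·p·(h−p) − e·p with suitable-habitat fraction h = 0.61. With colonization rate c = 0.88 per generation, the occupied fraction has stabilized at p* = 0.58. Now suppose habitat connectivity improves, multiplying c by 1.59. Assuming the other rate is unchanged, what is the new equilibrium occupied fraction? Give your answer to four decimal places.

0.5911

Balance c(h−p*) = e gives e = 0.88×(0.61 − 0.58000) = 0.02640.
New p* = 0.61 − e/c = 0.61 − 0.02640/1.39920 = 0.59113.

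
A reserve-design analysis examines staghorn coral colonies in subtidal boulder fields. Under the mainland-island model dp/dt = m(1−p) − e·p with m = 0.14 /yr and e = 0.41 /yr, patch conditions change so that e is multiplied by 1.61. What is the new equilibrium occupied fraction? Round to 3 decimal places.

0.175

Before: p* = 0.14/(0.14+0.41) = 0.2545.
After: m = 0.14, e = 0.6601; p* = 0.14/0.8001 = 0.1750.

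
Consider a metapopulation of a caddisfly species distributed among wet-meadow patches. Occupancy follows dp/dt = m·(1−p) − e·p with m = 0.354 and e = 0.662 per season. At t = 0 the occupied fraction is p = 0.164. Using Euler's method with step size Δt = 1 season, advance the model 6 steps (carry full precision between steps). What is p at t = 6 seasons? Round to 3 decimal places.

Update rule: p ← p + [m·(1−p) − e·p]·Δt with Δt = 1.
step 1: Δp = +0.18738, p = 0.35138
step 2: Δp = -0.00300, p = 0.34838
step 3: Δp = +0.00005, p = 0.34843
step 4: Δp = -0.00000, p = 0.34843
step 5: Δp = +0.00000, p = 0.34843
step 6: Δp = -0.00000, p = 0.34843

0.348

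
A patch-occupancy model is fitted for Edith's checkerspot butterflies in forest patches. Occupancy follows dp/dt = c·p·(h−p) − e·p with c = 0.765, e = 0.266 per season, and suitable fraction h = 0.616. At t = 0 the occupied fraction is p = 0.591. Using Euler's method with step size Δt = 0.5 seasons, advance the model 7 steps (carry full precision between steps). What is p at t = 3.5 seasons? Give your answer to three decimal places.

0.353

Update rule: p ← p + [c·p·(h−p) − e·p]·Δt with Δt = 0.5.
t = 0.5: p = 0.59100 + (-0.07295) = 0.51805
t = 1: p = 0.51805 + (-0.04949) = 0.46856
t = 1.5: p = 0.46856 + (-0.03589) = 0.43266
t = 2: p = 0.43266 + (-0.02720) = 0.40546
t = 2.5: p = 0.40546 + (-0.02127) = 0.38419
t = 3: p = 0.38419 + (-0.01703) = 0.36716
t = 3.5: p = 0.36716 + (-0.01388) = 0.35327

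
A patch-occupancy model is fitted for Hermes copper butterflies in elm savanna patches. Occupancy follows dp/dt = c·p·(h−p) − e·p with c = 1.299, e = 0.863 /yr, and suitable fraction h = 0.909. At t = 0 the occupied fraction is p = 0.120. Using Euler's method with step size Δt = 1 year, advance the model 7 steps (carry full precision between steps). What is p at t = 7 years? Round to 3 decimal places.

0.224

Update rule: p ← p + [c·p·(h−p) − e·p]·Δt with Δt = 1.
step 1: Δp = +0.01943, p = 0.13943
step 2: Δp = +0.01906, p = 0.15849
step 3: Δp = +0.01774, p = 0.17622
step 4: Δp = +0.01566, p = 0.19189
step 5: Δp = +0.01315, p = 0.20504
step 6: Δp = +0.01055, p = 0.21558
step 7: Δp = +0.00814, p = 0.22372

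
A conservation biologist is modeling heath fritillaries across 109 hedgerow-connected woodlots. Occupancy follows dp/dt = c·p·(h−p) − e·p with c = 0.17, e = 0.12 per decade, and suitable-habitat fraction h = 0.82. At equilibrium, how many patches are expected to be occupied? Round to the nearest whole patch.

12

p* = h − e/c = 0.82 − 0.7059 = 0.1141.
Expected occupied patches = N × p* = 109 × 0.1141 = 12.44 ≈ 12.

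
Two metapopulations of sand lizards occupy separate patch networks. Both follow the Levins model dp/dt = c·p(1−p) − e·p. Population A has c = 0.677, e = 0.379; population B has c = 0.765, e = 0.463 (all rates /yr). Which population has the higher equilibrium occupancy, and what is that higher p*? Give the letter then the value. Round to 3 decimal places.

A: p*_A = 1 − 0.379/0.677 = 0.4402.
B: p*_B = 1 − 0.463/0.765 = 0.3948.
A is higher at 0.4402.

A, 0.440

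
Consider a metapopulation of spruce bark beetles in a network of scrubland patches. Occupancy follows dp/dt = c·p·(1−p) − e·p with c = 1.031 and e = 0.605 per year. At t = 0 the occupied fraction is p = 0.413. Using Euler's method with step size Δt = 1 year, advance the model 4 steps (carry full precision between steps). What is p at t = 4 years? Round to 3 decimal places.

0.413

Update rule: p ← p + [c·p·(1−p) − e·p]·Δt with Δt = 1.
t = 1: p = 0.41300 + (+0.00008) = 0.41308
t = 2: p = 0.41308 + (+0.00005) = 0.41313
t = 3: p = 0.41313 + (+0.00003) = 0.41315
t = 4: p = 0.41315 + (+0.00002) = 0.41317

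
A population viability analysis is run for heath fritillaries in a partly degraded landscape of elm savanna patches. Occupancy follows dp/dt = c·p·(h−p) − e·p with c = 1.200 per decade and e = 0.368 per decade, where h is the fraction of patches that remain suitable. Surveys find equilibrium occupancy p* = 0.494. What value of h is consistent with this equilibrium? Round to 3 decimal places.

At equilibrium c(h−p*) = e, so h = p* + e/c.
h = 0.494 + 0.368/1.200 = 0.494 + 0.3067 = 0.8007.

0.801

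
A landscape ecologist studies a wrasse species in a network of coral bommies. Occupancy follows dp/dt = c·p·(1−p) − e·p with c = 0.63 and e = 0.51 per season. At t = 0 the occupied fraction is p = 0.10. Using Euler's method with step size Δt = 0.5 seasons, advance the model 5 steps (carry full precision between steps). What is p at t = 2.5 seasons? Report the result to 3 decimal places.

0.114

Update rule: p ← p + [c·p·(1−p) − e·p]·Δt with Δt = 0.5.
step 1: Δp = +0.00285, p = 0.10285
step 2: Δp = +0.00284, p = 0.10569
step 3: Δp = +0.00282, p = 0.10851
step 4: Δp = +0.00280, p = 0.11131
step 5: Δp = +0.00278, p = 0.11409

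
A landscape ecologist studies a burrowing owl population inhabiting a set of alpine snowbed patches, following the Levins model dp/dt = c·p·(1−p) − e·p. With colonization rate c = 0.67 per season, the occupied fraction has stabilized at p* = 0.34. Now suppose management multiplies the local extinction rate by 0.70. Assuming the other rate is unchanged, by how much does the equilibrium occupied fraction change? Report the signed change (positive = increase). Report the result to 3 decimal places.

0.198

Balance c(1−p*) = e gives e = 0.67×(1 − 0.34000) = 0.44220.
New p* = 1 − e/c = 1 − 0.30954/0.67000 = 0.53800.
Δp* = 0.53800 − 0.34000 = +0.19800.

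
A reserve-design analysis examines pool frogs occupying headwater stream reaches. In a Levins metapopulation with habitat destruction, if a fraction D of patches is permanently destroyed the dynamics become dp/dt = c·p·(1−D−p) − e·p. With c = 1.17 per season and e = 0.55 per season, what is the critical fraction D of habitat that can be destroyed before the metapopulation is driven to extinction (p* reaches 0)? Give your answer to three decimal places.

0.530

The nontrivial equilibrium is p* = (1−D) − e/c; extinction occurs when this hits zero.
So D_crit = 1 − e/c = 1 − 0.55/1.17 = 1 − 0.4701 = 0.5299.
Note this equals the original equilibrium occupancy — the Levins extinction-debt result.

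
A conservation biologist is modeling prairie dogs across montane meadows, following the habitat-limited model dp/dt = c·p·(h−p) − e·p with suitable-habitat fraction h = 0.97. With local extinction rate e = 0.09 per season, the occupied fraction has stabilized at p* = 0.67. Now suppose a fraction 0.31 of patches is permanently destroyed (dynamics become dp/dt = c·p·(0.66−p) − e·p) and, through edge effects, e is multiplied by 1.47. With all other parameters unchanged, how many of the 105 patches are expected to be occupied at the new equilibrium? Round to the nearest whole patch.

Balance c(h−p*) = e gives c = e/(0.97 − 0.67000) = 0.09/0.30000 = 0.30000.
New p* = 0.66 − e/c = 0.66 − 0.13230/0.30000 = 0.21900.
Expected occupied = 105 × 0.21900 = 23.00 ≈ 23.

23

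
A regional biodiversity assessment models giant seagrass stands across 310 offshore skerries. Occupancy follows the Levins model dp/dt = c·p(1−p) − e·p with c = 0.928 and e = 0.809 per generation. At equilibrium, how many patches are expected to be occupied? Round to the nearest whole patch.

40

p* = 1 − e/c = 1 − 0.809/0.928 = 0.1282.
Expected occupied patches = N × p* = 310 × 0.1282 = 39.75 ≈ 40.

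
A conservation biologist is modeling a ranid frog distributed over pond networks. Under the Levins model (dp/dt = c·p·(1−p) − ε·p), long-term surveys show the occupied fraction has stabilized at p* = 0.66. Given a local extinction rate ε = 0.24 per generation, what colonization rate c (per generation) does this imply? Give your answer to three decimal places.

At equilibrium c(1−p*) = ε, so c = ε/(1−p*).
c = 0.24/(1 − 0.66) = 0.24/0.3400 = 0.7059.

0.706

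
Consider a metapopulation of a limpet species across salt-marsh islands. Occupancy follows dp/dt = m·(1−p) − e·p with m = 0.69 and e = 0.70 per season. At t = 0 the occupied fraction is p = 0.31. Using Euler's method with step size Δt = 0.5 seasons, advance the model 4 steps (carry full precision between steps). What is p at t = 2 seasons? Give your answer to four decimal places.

0.4948

Update rule: p ← p + [m·(1−p) − e·p]·Δt with Δt = 0.5.
t = 0.5: p = 0.31000 + (+0.12955) = 0.43955
t = 1: p = 0.43955 + (+0.03951) = 0.47906
t = 1.5: p = 0.47906 + (+0.01205) = 0.49111
t = 2: p = 0.49111 + (+0.00368) = 0.49479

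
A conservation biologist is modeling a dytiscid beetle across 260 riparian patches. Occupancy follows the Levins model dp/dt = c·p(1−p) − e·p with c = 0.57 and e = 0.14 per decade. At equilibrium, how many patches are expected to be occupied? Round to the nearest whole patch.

p* = 1 − e/c = 1 − 0.14/0.57 = 0.7544.
Expected occupied patches = N × p* = 260 × 0.7544 = 196.14 ≈ 196.

196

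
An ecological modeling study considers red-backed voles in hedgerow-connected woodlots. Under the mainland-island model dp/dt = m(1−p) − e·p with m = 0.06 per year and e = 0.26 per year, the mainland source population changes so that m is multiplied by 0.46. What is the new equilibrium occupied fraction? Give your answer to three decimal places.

0.096

Before: p* = 0.06/(0.06+0.26) = 0.1875.
After: m = 0.0276, e = 0.26; p* = 0.0276/0.2876 = 0.0960.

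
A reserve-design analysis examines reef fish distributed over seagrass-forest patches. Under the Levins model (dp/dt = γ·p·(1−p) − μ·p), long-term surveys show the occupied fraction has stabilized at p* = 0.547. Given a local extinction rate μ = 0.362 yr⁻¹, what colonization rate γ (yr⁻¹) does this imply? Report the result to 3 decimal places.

0.799

At equilibrium γ(1−p*) = μ, so γ = μ/(1−p*).
γ = 0.362/(1 − 0.547) = 0.362/0.4530 = 0.7991.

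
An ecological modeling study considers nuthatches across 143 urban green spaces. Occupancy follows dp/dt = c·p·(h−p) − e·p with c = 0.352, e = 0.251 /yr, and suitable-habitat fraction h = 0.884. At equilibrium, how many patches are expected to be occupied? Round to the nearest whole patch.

p* = h − e/c = 0.884 − 0.7131 = 0.1709.
Expected occupied patches = N × p* = 143 × 0.1709 = 24.44 ≈ 24.

24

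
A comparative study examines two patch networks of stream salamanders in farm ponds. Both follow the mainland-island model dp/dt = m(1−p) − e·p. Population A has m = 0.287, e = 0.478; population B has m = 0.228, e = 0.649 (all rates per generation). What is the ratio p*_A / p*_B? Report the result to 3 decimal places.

A: p*_A = m/(m+e) = 0.287/0.7650 = 0.3752.
B: p*_B = 0.228/0.8770 = 0.2600.
p*_A / p*_B = 0.3752/0.2600 = 1.4431.

1.443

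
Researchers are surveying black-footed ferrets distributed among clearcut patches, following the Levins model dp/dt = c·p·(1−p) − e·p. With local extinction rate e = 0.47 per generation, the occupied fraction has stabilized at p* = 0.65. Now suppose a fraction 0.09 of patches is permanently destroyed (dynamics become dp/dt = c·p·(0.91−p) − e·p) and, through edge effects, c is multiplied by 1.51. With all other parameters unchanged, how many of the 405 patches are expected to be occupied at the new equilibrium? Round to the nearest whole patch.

Balance c(1−p*) = e gives c = e/(1 − 0.65000) = 0.47/0.35000 = 1.34286.
New p* = 0.91 − e/c = 0.91 − 0.47000/2.02772 = 0.67821.
Expected occupied = 405 × 0.67821 = 274.68 ≈ 275.

275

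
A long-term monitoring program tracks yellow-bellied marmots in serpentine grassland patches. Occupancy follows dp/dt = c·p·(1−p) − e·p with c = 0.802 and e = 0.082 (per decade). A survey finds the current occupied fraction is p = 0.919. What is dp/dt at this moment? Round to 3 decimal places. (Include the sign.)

Colonization term: c·p·(1−p) = 0.802×0.919×0.0810 = 0.05970.
Extinction term: e·p = 0.07536.
dp/dt = 0.05970 − 0.07536 = -0.01566.

-0.016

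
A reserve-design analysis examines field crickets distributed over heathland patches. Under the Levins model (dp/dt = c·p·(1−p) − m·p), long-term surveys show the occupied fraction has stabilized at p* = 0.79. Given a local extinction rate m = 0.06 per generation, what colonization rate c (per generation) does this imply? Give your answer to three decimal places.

0.286

At equilibrium c(1−p*) = m, so c = m/(1−p*).
c = 0.06/(1 − 0.79) = 0.06/0.2100 = 0.2857.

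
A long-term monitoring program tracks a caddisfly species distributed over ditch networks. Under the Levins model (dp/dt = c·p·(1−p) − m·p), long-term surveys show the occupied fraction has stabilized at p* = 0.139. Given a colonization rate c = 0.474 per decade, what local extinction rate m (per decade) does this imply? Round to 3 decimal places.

At equilibrium c(1−p*) = m.
m = 0.474 × (1 − 0.139) = 0.474 × 0.8610 = 0.4081.

0.408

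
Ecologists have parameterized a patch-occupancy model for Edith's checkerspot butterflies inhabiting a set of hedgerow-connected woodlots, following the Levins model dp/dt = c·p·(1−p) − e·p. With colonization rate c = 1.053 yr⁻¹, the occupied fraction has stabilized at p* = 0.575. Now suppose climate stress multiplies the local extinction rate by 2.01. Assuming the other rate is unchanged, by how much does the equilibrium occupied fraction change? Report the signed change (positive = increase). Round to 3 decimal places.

Balance c(1−p*) = e gives e = 1.053×(1 − 0.57500) = 0.44753.
New p* = 1 − e/c = 1 − 0.89954/1.05300 = 0.14574.
Δp* = 0.14574 − 0.57500 = -0.42926.

-0.429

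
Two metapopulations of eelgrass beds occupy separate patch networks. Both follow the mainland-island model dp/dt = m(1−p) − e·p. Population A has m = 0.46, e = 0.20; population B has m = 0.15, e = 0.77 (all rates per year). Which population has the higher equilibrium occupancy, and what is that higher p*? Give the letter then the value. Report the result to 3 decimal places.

A: p*_A = m/(m+e) = 0.46/0.6600 = 0.6970.
B: p*_B = 0.15/0.9200 = 0.1630.
A is higher at 0.6970.

A, 0.697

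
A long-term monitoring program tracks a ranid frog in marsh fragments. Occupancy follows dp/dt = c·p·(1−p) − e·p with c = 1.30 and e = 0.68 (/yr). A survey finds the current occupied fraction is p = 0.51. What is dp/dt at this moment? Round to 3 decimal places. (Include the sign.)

Colonization term: c·p·(1−p) = 1.30×0.51×0.4900 = 0.32487.
Extinction term: e·p = 0.34680.
dp/dt = 0.32487 − 0.34680 = -0.02193.

-0.022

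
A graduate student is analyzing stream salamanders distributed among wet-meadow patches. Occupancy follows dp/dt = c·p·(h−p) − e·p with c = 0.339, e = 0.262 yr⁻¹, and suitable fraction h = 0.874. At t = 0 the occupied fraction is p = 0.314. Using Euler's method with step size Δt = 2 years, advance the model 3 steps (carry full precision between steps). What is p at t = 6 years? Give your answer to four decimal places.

Update rule: p ← p + [c·p·(h−p) − e·p]·Δt with Δt = 2.
step 1: Δp = -0.04532, p = 0.26868
step 2: Δp = -0.03052, p = 0.23816
step 3: Δp = -0.02213, p = 0.21604

0.2160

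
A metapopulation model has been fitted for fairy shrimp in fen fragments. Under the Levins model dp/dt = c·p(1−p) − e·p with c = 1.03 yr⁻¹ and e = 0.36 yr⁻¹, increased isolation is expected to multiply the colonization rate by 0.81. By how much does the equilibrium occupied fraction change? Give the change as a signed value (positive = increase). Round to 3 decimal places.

-0.082

Before: p* = 1 − 0.36/1.03 = 0.6505.
After the change, c = 0.8343, e = 0.36, so p* = 1 − 0.36/0.8343 = 0.5685.
Δp* = 0.5685 − 0.6505 = -0.0820.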